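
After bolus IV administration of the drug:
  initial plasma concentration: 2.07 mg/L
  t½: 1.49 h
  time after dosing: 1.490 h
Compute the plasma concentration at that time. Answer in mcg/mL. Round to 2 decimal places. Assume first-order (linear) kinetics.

1.04 mcg/mL

k = ln2 / t½ = 0.693147 / 1.49 = 0.4652 h⁻¹
t / t½ = 1.490 / 1.49 = 1 half-lives
C = C₀ × (1/2)^1 = 2.070 × 0.5000 = 1.035 mg/L
(1.035 mg/L = 1.035 mcg/mL)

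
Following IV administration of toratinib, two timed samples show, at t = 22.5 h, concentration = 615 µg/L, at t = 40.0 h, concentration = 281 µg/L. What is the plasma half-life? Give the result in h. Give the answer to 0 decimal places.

k = ln(C₁/C₂) / (t₂ − t₁) = ln(615/281) / (40.0 − 22.5)
  = 0.7833 / 17.50 = 0.04476 h⁻¹
t½ = ln2 / k = 0.693147 / 0.04476 = 15.49 h

15 h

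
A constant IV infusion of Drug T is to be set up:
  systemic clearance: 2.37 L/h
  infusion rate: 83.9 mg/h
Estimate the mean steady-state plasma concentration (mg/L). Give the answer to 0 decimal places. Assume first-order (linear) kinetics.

At steady state Css = R₀ / CL = 83.9 / 2.370 = 35.40 mg/L

35 mg/L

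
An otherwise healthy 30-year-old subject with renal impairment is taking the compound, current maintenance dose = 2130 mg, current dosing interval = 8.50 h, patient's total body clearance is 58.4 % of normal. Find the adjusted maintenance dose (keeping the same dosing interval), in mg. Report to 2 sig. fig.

To keep the same average steady-state level, dosing rate must scale with clearance.
CL ratio = 58.4 / 100 = 0.5840
New dose (same interval) = 2130 × 0.5840 = 1244 mg

1200 mg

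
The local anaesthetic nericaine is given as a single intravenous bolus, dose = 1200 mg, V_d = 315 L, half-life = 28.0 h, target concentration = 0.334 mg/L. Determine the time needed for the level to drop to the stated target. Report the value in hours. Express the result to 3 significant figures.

C₀ = Dose / Vd = 1200 / 315 = 3.810 mg/L
k = ln2 / t½ = 0.693147 / 28.0 = 0.02476 h⁻¹
t = ln(C₀ / C) / k = ln(3.810 / 0.334) / 0.02476
  = ln(11.41) / 0.02476 = 2.434 / 0.02476 = 98.30 h

98.3 h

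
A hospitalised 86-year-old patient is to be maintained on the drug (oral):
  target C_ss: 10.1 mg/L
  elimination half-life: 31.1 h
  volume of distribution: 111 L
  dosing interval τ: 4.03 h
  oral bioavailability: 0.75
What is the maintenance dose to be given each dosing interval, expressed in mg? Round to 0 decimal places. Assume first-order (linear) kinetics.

k = ln2 / t½ = 0.693147 / 31.1 = 0.02229 h⁻¹
CL = k × Vd = 0.02229 × 111 = 2.474 L/h
At steady state, F × (Dose/τ) = Css × CL.
Dose = Css × CL × τ / F = 10.1 × 2.474 × 4.03 / 0.75 = 134.3 mg

134 mg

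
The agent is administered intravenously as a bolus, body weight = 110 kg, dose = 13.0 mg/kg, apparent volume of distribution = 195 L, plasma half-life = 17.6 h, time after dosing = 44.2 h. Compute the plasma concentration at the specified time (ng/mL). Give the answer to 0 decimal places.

Total dose = 13.0 × 110 = 1430 mg
C₀ = Dose / Vd = 1430 / 195 = 7.333 mg/L
k = ln2 / t½ = 0.693147 / 17.6 = 0.03938 h⁻¹
C = C₀ · e^(−k·t) = 7.333 × e^(−0.03938 × 44.2)
  = 7.333 × 0.1754 = 1.286 mg/L
Convert: 1.286 mg/L × 1000 = 1286 ng/mL

1286 ng/mL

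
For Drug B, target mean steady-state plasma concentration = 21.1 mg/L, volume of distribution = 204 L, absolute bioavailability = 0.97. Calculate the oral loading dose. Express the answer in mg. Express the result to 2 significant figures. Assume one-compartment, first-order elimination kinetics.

LD = Css × Vd / F = 21.1 × 204 / 0.97 = 4438 mg

4400 mg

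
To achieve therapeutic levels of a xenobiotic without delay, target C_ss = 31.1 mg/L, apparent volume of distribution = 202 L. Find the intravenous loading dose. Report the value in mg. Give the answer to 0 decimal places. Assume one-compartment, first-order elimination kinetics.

6282 mg

LD = Css × Vd = 31.1 × 202 = 6282 mg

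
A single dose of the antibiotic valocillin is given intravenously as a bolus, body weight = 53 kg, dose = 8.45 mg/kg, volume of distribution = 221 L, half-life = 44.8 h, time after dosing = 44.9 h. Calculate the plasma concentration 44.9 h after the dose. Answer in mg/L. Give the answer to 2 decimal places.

1.01 mg/L

Total dose = 8.45 × 53 = 447.9 mg
C₀ = Dose / Vd = 447.9 / 221 = 2.027 mg/L
k = ln2 / t½ = 0.693147 / 44.8 = 0.01547 h⁻¹
C = C₀ · e^(−k·t) = 2.027 × e^(−0.01547 × 44.9)
  = 2.027 × 0.4993 = 1.012 mg/L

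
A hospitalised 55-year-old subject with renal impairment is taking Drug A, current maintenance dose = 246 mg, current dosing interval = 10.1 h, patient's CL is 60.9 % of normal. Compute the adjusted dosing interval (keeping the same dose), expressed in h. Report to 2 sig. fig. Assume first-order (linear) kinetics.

17 h

To keep the same average steady-state level, dosing rate must scale with clearance.
CL ratio = 60.9 / 100 = 0.6090
New interval (same dose) = 10.1 / 0.6090 = 16.58 h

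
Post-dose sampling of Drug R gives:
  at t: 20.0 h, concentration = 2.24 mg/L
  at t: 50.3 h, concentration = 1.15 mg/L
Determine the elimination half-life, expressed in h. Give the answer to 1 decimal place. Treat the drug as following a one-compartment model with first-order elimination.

k = ln(C₁/C₂) / (t₂ − t₁) = ln(2.24/1.15) / (50.3 − 20.0)
  = 0.6667 / 30.30 = 0.02200 h⁻¹
t½ = ln2 / k = 0.693147 / 0.02200 = 31.51 h

31.5 h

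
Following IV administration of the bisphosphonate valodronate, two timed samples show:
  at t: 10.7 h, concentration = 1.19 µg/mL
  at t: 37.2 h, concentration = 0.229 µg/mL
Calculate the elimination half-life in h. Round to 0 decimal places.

11 h

k = ln(C₁/C₂) / (t₂ − t₁) = ln(1.19/0.229) / (37.2 − 10.7)
  = 1.648 / 26.50 = 0.06219 h⁻¹
t½ = ln2 / k = 0.693147 / 0.06219 = 11.15 h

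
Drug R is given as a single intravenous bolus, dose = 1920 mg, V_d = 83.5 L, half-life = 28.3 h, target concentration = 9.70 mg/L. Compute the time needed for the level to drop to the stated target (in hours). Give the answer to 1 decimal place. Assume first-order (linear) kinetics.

35.2 h

C₀ = Dose / Vd = 1920 / 83.5 = 22.99 mg/L
k = ln2 / t½ = 0.693147 / 28.3 = 0.02449 h⁻¹
t = ln(C₀ / C) / k = ln(22.99 / 9.70) / 0.02449
  = ln(2.370) / 0.02449 = 0.8629 / 0.02449 = 35.23 h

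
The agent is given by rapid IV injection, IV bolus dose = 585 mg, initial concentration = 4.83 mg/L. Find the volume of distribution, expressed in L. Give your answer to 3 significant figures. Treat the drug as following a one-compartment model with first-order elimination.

Vd = Dose / C₀ = 585.0 / 4.83 = 121.1 L

121 L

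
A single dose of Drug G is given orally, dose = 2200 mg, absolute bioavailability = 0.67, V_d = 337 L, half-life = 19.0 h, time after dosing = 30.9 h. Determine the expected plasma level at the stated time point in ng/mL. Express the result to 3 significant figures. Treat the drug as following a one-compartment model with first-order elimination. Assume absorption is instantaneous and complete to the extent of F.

Amount reaching circulation = F × Dose = 0.67 × 2200 = 1474 mg
C₀ = F·Dose / Vd = 1474 / 337 = 4.374 mg/L
k = ln2 / t½ = 0.693147 / 19.0 = 0.03648 h⁻¹
C = C₀ · e^(−k·t) = 4.374 × e^(−0.03648 × 30.9)
  = 4.374 × 0.3239 = 1.417 mg/L
Convert: 1.417 mg/L × 1000 = 1417 ng/mL

1420 ng/mL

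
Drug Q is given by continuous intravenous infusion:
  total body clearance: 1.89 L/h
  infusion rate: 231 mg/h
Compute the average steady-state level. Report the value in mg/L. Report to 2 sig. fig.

120 mg/L

At steady state Css = R₀ / CL = 231 / 1.890 = 122.2 mg/L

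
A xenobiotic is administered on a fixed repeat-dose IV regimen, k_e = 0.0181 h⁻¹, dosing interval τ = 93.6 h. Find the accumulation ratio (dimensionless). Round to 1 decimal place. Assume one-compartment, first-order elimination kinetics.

1.2

e^(−kτ) = e^(−0.01810 × 93.6) = 0.1838
Accumulation ratio R = 1 / (1 − e^(−kτ)) = 1 / (1 − 0.1838) = 1.225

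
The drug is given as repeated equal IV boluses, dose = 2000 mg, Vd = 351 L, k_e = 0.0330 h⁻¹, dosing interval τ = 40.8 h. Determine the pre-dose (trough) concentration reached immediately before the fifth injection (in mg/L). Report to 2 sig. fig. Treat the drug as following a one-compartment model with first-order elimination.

C₀ per dose = Dose / Vd = 2000 / 351 = 5.698 mg/L
Fraction remaining after one interval: r = e^(−kτ) = e^(−0.03300 × 40.8) = 0.2602
Before dose 5, 4 doses have been given (aged 1τ, 2τ, 3τ, 4τ).
C_trough = C₀ × (r + r² + … + r^4) = C₀ × r(1−r^4)/(1−r)
        = 5.698 × 0.2602 × (1 − 0.004584) / (1 − 0.2602) = 1.995 mg/L

2.0 mg/L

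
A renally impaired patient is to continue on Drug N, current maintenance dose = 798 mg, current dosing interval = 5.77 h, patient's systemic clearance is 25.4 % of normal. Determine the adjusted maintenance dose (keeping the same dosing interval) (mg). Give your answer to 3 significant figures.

To keep the same average steady-state level, dosing rate must scale with clearance.
CL ratio = 25.4 / 100 = 0.2540
New dose (same interval) = 798 × 0.2540 = 202.7 mg

203 mg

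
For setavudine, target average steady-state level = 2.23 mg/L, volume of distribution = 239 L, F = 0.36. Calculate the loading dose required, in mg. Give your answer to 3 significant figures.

LD = Css × Vd / F = 2.23 × 239 / 0.36 = 1480 mg

1480 mg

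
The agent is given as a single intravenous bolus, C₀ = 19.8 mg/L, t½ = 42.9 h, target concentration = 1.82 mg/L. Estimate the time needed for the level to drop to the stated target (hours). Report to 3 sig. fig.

148 h

k = ln2 / t½ = 0.693147 / 42.9 = 0.01616 h⁻¹
t = ln(C₀ / C) / k = ln(19.80 / 1.82) / 0.01616
  = ln(10.88) / 0.01616 = 2.387 / 0.01616 = 147.7 h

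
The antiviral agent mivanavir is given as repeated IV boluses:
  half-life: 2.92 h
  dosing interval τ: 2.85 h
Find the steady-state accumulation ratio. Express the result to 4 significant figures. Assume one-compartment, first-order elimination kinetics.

k = ln2 / t½ = 0.693147 / 2.92 = 0.2374 h⁻¹
e^(−kτ) = e^(−0.2374 × 2.85) = 0.5083
Accumulation ratio R = 1 / (1 − e^(−kτ)) = 1 / (1 − 0.5083) = 2.034

2.034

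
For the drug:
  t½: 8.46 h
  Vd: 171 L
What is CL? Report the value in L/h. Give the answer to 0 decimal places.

14 L/h

k = ln2 / t½ = 0.693147 / 8.46 = 0.08193 h⁻¹
CL = k × Vd = 0.08193 × 171 = 14.01 L/h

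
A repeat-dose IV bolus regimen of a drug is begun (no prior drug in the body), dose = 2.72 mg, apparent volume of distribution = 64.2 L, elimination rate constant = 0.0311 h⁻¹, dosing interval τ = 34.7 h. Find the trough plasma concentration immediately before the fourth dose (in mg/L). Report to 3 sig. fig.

C₀ per dose = Dose / Vd = 2.72 / 64.2 = 0.04237 mg/L
Fraction remaining after one interval: r = e^(−kτ) = e^(−0.03110 × 34.7) = 0.3399
Before dose 4, 3 doses have been given (aged 1τ, 2τ, 3τ).
C_trough = C₀ × (r + r² + … + r^3) = C₀ × r(1−r^3)/(1−r)
        = 0.04237 × 0.3399 × (1 − 0.03927) / (1 − 0.3399) = 0.02096 mg/L

0.0210 mg/L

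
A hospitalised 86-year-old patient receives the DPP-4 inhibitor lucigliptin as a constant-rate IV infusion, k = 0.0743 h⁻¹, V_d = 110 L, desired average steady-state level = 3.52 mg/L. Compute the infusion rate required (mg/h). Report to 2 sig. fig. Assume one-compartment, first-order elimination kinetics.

CL = k × Vd = 0.07430 × 110 = 8.173 L/h
At steady state, infusion rate R₀ = Css × CL = 3.52 × 8.173 = 28.77 mg/h

29 mg/h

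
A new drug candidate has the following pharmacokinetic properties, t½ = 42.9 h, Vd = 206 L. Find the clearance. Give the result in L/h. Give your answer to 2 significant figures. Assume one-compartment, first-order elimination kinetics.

3.3 L/h

k = ln2 / t½ = 0.693147 / 42.9 = 0.01616 h⁻¹
CL = k × Vd = 0.01616 × 206 = 3.329 L/h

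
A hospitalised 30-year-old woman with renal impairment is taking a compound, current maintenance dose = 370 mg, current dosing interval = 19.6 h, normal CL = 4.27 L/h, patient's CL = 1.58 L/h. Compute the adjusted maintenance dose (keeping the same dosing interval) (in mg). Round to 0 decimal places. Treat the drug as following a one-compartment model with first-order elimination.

137 mg

To keep the same average steady-state level, dosing rate must scale with clearance.
CL ratio = 1.58 / 4.27 = 0.3700
New dose (same interval) = 370 × 0.3700 = 136.9 mg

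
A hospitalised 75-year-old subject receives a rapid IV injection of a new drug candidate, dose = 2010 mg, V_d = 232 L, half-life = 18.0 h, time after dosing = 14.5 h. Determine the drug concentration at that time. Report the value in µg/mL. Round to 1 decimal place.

5.0 µg/mL

C₀ = Dose / Vd = 2010 / 232 = 8.664 mg/L
k = ln2 / t½ = 0.693147 / 18.0 = 0.03851 h⁻¹
C = C₀ · e^(−k·t) = 8.664 × e^(−0.03851 × 14.5)
  = 8.664 × 0.5721 = 4.957 mg/L
(4.957 mg/L = 4.957 µg/mL)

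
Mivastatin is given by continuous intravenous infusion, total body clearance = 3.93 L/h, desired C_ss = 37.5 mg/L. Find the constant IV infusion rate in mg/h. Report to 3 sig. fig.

147 mg/h

At steady state, infusion rate R₀ = Css × CL = 37.5 × 3.930 = 147.4 mg/h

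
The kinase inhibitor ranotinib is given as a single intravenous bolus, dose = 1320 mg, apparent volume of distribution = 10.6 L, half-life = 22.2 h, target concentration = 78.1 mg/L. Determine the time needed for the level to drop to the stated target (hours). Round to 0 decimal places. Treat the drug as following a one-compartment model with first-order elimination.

15 h

C₀ = Dose / Vd = 1320 / 10.6 = 124.5 mg/L
k = ln2 / t½ = 0.693147 / 22.2 = 0.03122 h⁻¹
t = ln(C₀ / C) / k = ln(124.5 / 78.1) / 0.03122
  = ln(1.594) / 0.03122 = 0.4662 / 0.03122 = 14.93 h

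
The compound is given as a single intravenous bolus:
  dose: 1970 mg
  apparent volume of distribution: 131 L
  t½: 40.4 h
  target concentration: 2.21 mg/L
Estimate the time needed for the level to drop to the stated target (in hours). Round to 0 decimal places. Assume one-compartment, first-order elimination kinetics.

112 h

C₀ = Dose / Vd = 1970 / 131 = 15.04 mg/L
k = ln2 / t½ = 0.693147 / 40.4 = 0.01716 h⁻¹
t = ln(C₀ / C) / k = ln(15.04 / 2.21) / 0.01716
  = ln(6.805) / 0.01716 = 1.918 / 0.01716 = 111.8 h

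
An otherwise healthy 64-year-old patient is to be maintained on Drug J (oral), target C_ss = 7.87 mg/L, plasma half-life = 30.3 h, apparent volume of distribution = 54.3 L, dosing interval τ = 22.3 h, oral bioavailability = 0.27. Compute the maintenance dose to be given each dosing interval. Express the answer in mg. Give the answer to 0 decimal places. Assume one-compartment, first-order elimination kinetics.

807 mg

k = ln2 / t½ = 0.693147 / 30.3 = 0.02288 h⁻¹
CL = k × Vd = 0.02288 × 54.3 = 1.242 L/h
At steady state, F × (Dose/τ) = Css × CL.
Dose = Css × CL × τ / F = 7.87 × 1.242 × 22.3 / 0.27 = 807.3 mg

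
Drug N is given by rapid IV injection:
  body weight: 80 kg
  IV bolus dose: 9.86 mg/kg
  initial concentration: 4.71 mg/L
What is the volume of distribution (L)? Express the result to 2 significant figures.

Dose = 9.86 × 80 = 788.8 mg
Vd = Dose / C₀ = 788.8 / 4.71 = 167.5 L

170 L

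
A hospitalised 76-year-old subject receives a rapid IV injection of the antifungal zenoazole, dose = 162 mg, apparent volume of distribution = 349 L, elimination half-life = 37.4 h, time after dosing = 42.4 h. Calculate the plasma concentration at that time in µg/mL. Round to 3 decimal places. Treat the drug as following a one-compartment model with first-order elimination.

C₀ = Dose / Vd = 162.0 / 349 = 0.4642 mg/L
k = ln2 / t½ = 0.693147 / 37.4 = 0.01853 h⁻¹
C = C₀ · e^(−k·t) = 0.4642 × e^(−0.01853 × 42.4)
  = 0.4642 × 0.4558 = 0.2116 mg/L
(0.2116 mg/L = 0.2116 µg/mL)

0.212 µg/mL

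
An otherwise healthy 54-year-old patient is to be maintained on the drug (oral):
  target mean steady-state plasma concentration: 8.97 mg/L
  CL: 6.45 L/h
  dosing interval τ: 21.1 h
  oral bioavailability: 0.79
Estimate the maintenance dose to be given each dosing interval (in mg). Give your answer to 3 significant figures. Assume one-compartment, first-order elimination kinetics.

At steady state, F × (Dose/τ) = Css × CL.
Dose = Css × CL × τ / F = 8.97 × 6.450 × 21.1 / 0.79 = 1545 mg

1550 mg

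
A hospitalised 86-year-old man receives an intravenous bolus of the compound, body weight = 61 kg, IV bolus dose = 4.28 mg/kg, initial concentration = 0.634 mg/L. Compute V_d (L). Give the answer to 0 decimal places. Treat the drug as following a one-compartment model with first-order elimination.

Dose = 4.28 × 61 = 261.1 mg
Vd = Dose / C₀ = 261.1 / 0.634 = 411.8 L

412 L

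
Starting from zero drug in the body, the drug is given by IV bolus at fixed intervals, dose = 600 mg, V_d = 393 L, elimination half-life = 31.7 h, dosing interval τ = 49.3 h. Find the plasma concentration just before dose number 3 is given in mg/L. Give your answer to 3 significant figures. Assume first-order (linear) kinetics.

C₀ per dose = Dose / Vd = 600 / 393 = 1.527 mg/L
k = ln2 / t½ = 0.693147 / 31.7 = 0.02187 h⁻¹
Fraction remaining after one interval: r = e^(−kτ) = e^(−0.02187 × 49.3) = 0.3402
Before dose 3, 2 doses have been given (aged 1τ, 2τ).
C_trough = C₀ × (r + r²) = 1.527 × (0.3402 + 0.1157) = 0.6962 mg/L

0.696 mg/L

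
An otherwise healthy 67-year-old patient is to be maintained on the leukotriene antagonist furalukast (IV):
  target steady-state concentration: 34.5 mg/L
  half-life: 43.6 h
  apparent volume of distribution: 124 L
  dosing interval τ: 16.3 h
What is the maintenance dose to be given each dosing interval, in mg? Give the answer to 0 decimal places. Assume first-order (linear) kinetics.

k = ln2 / t½ = 0.693147 / 43.6 = 0.01590 h⁻¹
CL = k × Vd = 0.01590 × 124 = 1.972 L/h
At steady state, Dose/τ = Css × CL.
Dose = Css × CL × τ = 34.5 × 1.972 × 16.3 = 1109 mg

1109 mg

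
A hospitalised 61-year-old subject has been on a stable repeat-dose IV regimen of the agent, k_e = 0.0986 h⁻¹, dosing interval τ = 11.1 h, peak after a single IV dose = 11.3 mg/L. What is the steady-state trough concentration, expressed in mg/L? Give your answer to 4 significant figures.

5.685 mg/L

e^(−kτ) = e^(−0.09860 × 11.1) = 0.3347
Accumulation ratio R = 1 / (1 − e^(−kτ)) = 1 / (1 − 0.3347) = 1.503
Steady-state trough = C₀ × R × e^(−kτ) = 11.3 × 1.503 × 0.3347 = 5.685 mg/L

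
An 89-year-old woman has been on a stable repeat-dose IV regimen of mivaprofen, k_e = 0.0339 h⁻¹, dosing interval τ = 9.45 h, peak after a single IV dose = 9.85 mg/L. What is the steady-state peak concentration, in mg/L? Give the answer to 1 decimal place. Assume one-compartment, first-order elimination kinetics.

35.9 mg/L

e^(−kτ) = e^(−0.03390 × 9.45) = 0.7259
Accumulation ratio R = 1 / (1 − e^(−kτ)) = 1 / (1 − 0.7259) = 3.648
Steady-state peak = C₀ × R = 9.85 × 3.648 = 35.93 mg/L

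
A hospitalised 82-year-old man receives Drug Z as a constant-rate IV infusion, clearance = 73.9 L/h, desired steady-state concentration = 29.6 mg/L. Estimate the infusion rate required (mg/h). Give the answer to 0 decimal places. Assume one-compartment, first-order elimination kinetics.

At steady state, infusion rate R₀ = Css × CL = 29.6 × 73.90 = 2187 mg/h

2187 mg/h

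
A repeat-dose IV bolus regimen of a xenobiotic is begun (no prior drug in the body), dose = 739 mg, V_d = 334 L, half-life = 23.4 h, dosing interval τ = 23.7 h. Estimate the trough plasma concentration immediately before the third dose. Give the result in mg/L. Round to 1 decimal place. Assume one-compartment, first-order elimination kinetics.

C₀ per dose = Dose / Vd = 739 / 334 = 2.213 mg/L
k = ln2 / t½ = 0.693147 / 23.4 = 0.02962 h⁻¹
Fraction remaining after one interval: r = e^(−kτ) = e^(−0.02962 × 23.7) = 0.4956
Before dose 3, 2 doses have been given (aged 1τ, 2τ).
C_trough = C₀ × (r + r²) = 2.213 × (0.4956 + 0.2456) = 1.640 mg/L

1.6 mg/L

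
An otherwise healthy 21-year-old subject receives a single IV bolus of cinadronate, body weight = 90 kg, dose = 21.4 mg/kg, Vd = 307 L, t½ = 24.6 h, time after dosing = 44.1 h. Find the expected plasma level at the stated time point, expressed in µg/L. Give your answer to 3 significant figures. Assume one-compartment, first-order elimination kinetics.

1810 µg/L

Total dose = 21.4 × 90 = 1926 mg
C₀ = Dose / Vd = 1926 / 307 = 6.274 mg/L
k = ln2 / t½ = 0.693147 / 24.6 = 0.02818 h⁻¹
C = C₀ · e^(−k·t) = 6.274 × e^(−0.02818 × 44.1)
  = 6.274 × 0.2886 = 1.811 mg/L
Convert: 1.811 mg/L × 1000 = 1811 µg/L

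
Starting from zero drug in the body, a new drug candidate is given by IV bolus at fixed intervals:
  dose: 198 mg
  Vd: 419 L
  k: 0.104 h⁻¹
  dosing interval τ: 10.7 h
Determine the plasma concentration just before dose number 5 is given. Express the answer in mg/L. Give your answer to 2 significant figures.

C₀ per dose = Dose / Vd = 198 / 419 = 0.4726 mg/L
Fraction remaining after one interval: r = e^(−kτ) = e^(−0.1040 × 10.7) = 0.3286
Before dose 5, 4 doses have been given (aged 1τ, 2τ, 3τ, 4τ).
C_trough = C₀ × (r + r² + … + r^4) = C₀ × r(1−r^4)/(1−r)
        = 0.4726 × 0.3286 × (1 − 0.01166) / (1 − 0.3286) = 0.2286 mg/L

0.23 mg/L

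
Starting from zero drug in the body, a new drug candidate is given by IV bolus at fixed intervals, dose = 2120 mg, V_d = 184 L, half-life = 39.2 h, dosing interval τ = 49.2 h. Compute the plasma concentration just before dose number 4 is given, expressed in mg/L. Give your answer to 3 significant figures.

7.70 mg/L

C₀ per dose = Dose / Vd = 2120 / 184 = 11.52 mg/L
k = ln2 / t½ = 0.693147 / 39.2 = 0.01768 h⁻¹
Fraction remaining after one interval: r = e^(−kτ) = e^(−0.01768 × 49.2) = 0.4190
Before dose 4, 3 doses have been given (aged 1τ, 2τ, 3τ).
C_trough = C₀ × (r + r² + … + r^3) = C₀ × r(1−r^3)/(1−r)
        = 11.52 × 0.4190 × (1 − 0.07356) / (1 − 0.4190) = 7.697 mg/L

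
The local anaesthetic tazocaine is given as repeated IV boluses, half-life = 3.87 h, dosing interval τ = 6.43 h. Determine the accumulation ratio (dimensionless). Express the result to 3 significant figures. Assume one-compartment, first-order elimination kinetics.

1.46

k = ln2 / t½ = 0.693147 / 3.87 = 0.1791 h⁻¹
e^(−kτ) = e^(−0.1791 × 6.43) = 0.3161
Accumulation ratio R = 1 / (1 − e^(−kτ)) = 1 / (1 − 0.3161) = 1.462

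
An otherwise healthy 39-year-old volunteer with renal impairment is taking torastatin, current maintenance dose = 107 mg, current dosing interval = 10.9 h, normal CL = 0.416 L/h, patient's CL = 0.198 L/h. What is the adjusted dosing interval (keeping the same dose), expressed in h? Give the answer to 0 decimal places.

To keep the same average steady-state level, dosing rate must scale with clearance.
CL ratio = 0.198 / 0.416 = 0.4760
New interval (same dose) = 10.9 / 0.4760 = 22.90 h

23 h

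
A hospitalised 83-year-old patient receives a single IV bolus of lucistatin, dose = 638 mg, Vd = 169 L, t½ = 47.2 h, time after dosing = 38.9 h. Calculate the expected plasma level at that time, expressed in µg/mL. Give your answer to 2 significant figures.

2.1 µg/mL

C₀ = Dose / Vd = 638.0 / 169 = 3.775 mg/L
k = ln2 / t½ = 0.693147 / 47.2 = 0.01469 h⁻¹
C = C₀ · e^(−k·t) = 3.775 × e^(−0.01469 × 38.9)
  = 3.775 × 0.5647 = 2.132 mg/L
(2.132 mg/L = 2.132 µg/mL)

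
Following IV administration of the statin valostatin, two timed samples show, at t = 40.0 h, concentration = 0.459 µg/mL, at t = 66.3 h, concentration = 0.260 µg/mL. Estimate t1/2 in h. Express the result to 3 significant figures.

32.1 h

k = ln(C₁/C₂) / (t₂ − t₁) = ln(0.459/0.260) / (66.3 − 40.0)
  = 0.5684 / 26.30 = 0.02161 h⁻¹
t½ = ln2 / k = 0.693147 / 0.02161 = 32.08 h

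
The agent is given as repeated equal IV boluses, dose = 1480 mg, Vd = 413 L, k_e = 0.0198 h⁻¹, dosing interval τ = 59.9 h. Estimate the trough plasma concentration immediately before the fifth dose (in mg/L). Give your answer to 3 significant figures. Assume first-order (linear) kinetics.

C₀ per dose = Dose / Vd = 1480 / 413 = 3.584 mg/L
Fraction remaining after one interval: r = e^(−kτ) = e^(−0.01980 × 59.9) = 0.3054
Before dose 5, 4 doses have been given (aged 1τ, 2τ, 3τ, 4τ).
C_trough = C₀ × (r + r² + … + r^4) = C₀ × r(1−r^4)/(1−r)
        = 3.584 × 0.3054 × (1 − 0.008699) / (1 − 0.3054) = 1.562 mg/L

1.56 mg/L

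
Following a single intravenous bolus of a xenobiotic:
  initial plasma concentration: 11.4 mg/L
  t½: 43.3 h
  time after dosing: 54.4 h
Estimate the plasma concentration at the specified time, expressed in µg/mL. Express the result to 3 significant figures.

4.77 µg/mL

k = ln2 / t½ = 0.693147 / 43.3 = 0.01601 h⁻¹
C = C₀ · e^(−k·t) = 11.40 × e^(−0.01601 × 54.4)
  = 11.40 × 0.4186 = 4.772 mg/L
(4.772 mg/L = 4.772 µg/mL)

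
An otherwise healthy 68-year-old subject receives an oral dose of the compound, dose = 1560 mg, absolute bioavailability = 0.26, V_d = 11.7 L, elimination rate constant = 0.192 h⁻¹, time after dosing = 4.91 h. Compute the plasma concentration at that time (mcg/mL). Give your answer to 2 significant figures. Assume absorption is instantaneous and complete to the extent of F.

14 mcg/mL

Amount reaching circulation = F × Dose = 0.26 × 1560 = 405.6 mg
C₀ = F·Dose / Vd = 405.6 / 11.7 = 34.67 mg/L
C = C₀ · e^(−k·t) = 34.67 × e^(−0.1920 × 4.91)
  = 34.67 × 0.3896 = 13.51 mg/L
(13.51 mg/L = 13.51 mcg/mL)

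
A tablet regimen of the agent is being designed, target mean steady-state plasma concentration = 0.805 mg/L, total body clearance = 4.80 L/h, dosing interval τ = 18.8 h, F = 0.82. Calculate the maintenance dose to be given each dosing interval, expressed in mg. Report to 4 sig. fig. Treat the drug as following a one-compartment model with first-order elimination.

At steady state, F × (Dose/τ) = Css × CL.
Dose = Css × CL × τ / F = 0.805 × 4.800 × 18.8 / 0.82 = 88.59 mg

88.59 mg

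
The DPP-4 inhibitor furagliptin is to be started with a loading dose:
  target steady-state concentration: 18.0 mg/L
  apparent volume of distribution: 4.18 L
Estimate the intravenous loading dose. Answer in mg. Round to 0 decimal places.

75 mg

LD = Css × Vd = 18.0 × 4.18 = 75.24 mg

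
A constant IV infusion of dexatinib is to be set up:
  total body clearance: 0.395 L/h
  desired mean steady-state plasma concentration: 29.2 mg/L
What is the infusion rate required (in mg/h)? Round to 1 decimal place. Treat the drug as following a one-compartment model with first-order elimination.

At steady state, infusion rate R₀ = Css × CL = 29.2 × 0.3950 = 11.53 mg/h

11.5 mg/h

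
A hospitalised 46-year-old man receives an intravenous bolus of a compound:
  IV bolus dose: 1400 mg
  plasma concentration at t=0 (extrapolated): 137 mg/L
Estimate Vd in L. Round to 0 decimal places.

10 L

Vd = Dose / C₀ = 1400 / 137 = 10.22 L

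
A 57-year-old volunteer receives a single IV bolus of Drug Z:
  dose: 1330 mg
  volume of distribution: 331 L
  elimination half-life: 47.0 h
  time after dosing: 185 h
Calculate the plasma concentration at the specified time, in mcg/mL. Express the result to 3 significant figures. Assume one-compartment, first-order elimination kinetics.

C₀ = Dose / Vd = 1330 / 331 = 4.018 mg/L
k = ln2 / t½ = 0.693147 / 47.0 = 0.01475 h⁻¹
C = C₀ · e^(−k·t) = 4.018 × e^(−0.01475 × 185)
  = 4.018 × 0.06530 = 0.2624 mg/L
(0.2624 mg/L = 0.2624 mcg/mL)

0.262 mcg/mL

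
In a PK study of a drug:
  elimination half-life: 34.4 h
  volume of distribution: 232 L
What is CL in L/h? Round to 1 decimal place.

4.7 L/h

k = ln2 / t½ = 0.693147 / 34.4 = 0.02015 h⁻¹
CL = k × Vd = 0.02015 × 232 = 4.675 L/h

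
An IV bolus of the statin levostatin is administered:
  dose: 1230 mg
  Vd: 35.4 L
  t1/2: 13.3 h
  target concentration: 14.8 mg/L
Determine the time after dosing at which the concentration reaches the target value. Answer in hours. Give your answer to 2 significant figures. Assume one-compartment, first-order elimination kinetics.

C₀ = Dose / Vd = 1230 / 35.4 = 34.75 mg/L
k = ln2 / t½ = 0.693147 / 13.3 = 0.05212 h⁻¹
t = ln(C₀ / C) / k = ln(34.75 / 14.8) / 0.05212
  = ln(2.348) / 0.05212 = 0.8536 / 0.05212 = 16.38 h

16 h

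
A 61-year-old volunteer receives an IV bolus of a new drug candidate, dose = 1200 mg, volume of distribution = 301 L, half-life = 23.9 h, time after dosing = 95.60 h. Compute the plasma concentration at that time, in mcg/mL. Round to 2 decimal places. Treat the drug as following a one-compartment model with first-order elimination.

C₀ = Dose / Vd = 1200 / 301 = 3.987 mg/L
k = ln2 / t½ = 0.693147 / 23.9 = 0.02900 h⁻¹
t / t½ = 95.60 / 23.9 = 4 half-lives
C = C₀ × (1/2)^4 = 3.987 × 0.06250 = 0.2492 mg/L
(0.2492 mg/L = 0.2492 mcg/mL)

0.25 mcg/mL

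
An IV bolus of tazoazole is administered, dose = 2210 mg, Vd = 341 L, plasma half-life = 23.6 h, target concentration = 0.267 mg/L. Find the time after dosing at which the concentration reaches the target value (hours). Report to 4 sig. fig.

C₀ = Dose / Vd = 2210 / 341 = 6.481 mg/L
k = ln2 / t½ = 0.693147 / 23.6 = 0.02937 h⁻¹
t = ln(C₀ / C) / k = ln(6.481 / 0.267) / 0.02937
  = ln(24.27) / 0.02937 = 3.189 / 0.02937 = 108.6 h

108.6 h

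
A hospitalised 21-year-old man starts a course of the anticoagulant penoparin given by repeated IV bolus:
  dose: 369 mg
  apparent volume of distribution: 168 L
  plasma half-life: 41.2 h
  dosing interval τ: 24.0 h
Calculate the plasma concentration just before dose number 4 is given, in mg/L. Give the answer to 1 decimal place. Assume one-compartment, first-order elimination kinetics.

C₀ per dose = Dose / Vd = 369 / 168 = 2.196 mg/L
k = ln2 / t½ = 0.693147 / 41.2 = 0.01682 h⁻¹
Fraction remaining after one interval: r = e^(−kτ) = e^(−0.01682 × 24.0) = 0.6679
Before dose 4, 3 doses have been given (aged 1τ, 2τ, 3τ).
C_trough = C₀ × (r + r² + … + r^3) = C₀ × r(1−r^3)/(1−r)
        = 2.196 × 0.6679 × (1 − 0.2979) / (1 − 0.6679) = 3.101 mg/L

3.1 mg/L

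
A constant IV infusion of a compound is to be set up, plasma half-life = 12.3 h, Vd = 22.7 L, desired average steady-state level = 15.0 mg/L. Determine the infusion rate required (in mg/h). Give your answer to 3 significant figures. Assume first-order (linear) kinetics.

k = ln2 / t½ = 0.693147 / 12.3 = 0.05635 h⁻¹
CL = k × Vd = 0.05635 × 22.7 = 1.279 L/h
At steady state, infusion rate R₀ = Css × CL = 15.0 × 1.279 = 19.19 mg/h

19.2 mg/h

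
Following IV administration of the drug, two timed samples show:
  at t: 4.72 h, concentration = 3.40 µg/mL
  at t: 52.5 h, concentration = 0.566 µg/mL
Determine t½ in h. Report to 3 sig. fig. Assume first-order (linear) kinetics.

18.5 h

k = ln(C₁/C₂) / (t₂ − t₁) = ln(3.40/0.566) / (52.5 − 4.72)
  = 1.793 / 47.78 = 0.03753 h⁻¹
t½ = ln2 / k = 0.693147 / 0.03753 = 18.47 h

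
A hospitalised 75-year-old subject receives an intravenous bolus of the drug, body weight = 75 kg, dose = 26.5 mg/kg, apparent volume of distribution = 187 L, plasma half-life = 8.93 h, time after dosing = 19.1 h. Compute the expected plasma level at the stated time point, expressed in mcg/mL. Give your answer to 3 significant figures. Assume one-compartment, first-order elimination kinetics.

2.41 mcg/mL

Total dose = 26.5 × 75 = 1988 mg
C₀ = Dose / Vd = 1988 / 187 = 10.63 mg/L
k = ln2 / t½ = 0.693147 / 8.93 = 0.07762 h⁻¹
C = C₀ · e^(−k·t) = 10.63 × e^(−0.07762 × 19.1)
  = 10.63 × 0.2271 = 2.414 mg/L
(2.414 mg/L = 2.414 mcg/mL)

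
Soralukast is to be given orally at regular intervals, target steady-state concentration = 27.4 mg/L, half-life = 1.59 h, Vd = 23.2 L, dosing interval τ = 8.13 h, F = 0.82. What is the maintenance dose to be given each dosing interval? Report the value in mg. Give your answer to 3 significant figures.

2750 mg

k = ln2 / t½ = 0.693147 / 1.59 = 0.4359 h⁻¹
CL = k × Vd = 0.4359 × 23.2 = 10.11 L/h
At steady state, F × (Dose/τ) = Css × CL.
Dose = Css × CL × τ / F = 27.4 × 10.11 × 8.13 / 0.82 = 2746 mg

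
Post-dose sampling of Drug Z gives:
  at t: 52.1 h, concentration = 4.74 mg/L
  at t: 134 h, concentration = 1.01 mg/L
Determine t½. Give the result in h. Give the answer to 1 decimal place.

36.7 h

k = ln(C₁/C₂) / (t₂ − t₁) = ln(4.74/1.01) / (134 − 52.1)
  = 1.546 / 81.90 = 0.01888 h⁻¹
t½ = ln2 / k = 0.693147 / 0.01888 = 36.71 h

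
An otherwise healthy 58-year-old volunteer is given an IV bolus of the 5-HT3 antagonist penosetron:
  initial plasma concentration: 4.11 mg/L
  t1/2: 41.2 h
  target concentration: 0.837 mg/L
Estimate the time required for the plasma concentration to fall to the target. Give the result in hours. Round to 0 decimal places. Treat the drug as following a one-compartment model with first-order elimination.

k = ln2 / t½ = 0.693147 / 41.2 = 0.01682 h⁻¹
t = ln(C₀ / C) / k = ln(4.110 / 0.837) / 0.01682
  = ln(4.910) / 0.01682 = 1.591 / 0.01682 = 94.59 h

95 h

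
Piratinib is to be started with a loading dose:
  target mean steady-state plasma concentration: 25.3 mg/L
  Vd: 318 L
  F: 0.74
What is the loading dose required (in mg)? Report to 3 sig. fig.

LD = Css × Vd / F = 25.3 × 318 / 0.74 = 10870 mg

10900 mg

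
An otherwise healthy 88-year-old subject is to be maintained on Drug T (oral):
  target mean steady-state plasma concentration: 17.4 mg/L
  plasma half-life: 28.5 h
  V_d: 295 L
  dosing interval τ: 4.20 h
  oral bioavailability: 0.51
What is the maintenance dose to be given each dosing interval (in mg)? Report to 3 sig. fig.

k = ln2 / t½ = 0.693147 / 28.5 = 0.02432 h⁻¹
CL = k × Vd = 0.02432 × 295 = 7.174 L/h
At steady state, F × (Dose/τ) = Css × CL.
Dose = Css × CL × τ / F = 17.4 × 7.174 × 4.20 / 0.51 = 1028 mg

1030 mg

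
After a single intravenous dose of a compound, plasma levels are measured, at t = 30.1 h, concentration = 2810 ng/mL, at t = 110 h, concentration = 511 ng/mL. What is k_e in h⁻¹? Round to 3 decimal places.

k = ln(C₁/C₂) / (t₂ − t₁) = ln(2810/511) / (110 − 30.1)
  = 1.705 / 79.90 = 0.02134 h⁻¹

0.021 h⁻¹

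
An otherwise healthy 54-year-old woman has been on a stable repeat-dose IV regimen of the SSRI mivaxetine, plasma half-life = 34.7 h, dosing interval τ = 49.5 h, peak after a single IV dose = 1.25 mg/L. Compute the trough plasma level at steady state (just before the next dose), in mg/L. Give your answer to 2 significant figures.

k = ln2 / t½ = 0.693147 / 34.7 = 0.01998 h⁻¹
e^(−kτ) = e^(−0.01998 × 49.5) = 0.3719
Accumulation ratio R = 1 / (1 − e^(−kτ)) = 1 / (1 − 0.3719) = 1.592
Steady-state trough = C₀ × R × e^(−kτ) = 1.25 × 1.592 × 0.3719 = 0.7401 mg/L

0.74 mg/L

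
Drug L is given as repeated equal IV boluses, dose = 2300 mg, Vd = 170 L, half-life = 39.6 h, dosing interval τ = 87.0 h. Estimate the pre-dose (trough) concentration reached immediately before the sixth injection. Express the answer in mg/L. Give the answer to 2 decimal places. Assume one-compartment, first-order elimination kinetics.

C₀ per dose = Dose / Vd = 2300 / 170 = 13.53 mg/L
k = ln2 / t½ = 0.693147 / 39.6 = 0.01750 h⁻¹
Fraction remaining after one interval: r = e^(−kτ) = e^(−0.01750 × 87.0) = 0.2182
Before dose 6, 5 doses have been given (aged 1τ, 2τ, 3τ, 4τ, 5τ).
C_trough = C₀ × (r + r² + … + r^5) = C₀ × r(1−r^5)/(1−r)
        = 13.53 × 0.2182 × (1 − 0.0004946) / (1 − 0.2182) = 3.774 mg/L

3.77 mg/L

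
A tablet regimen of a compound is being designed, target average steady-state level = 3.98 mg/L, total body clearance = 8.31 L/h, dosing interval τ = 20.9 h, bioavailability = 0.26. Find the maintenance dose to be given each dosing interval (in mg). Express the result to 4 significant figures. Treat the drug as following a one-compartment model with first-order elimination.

At steady state, F × (Dose/τ) = Css × CL.
Dose = Css × CL × τ / F = 3.98 × 8.310 × 20.9 / 0.26 = 2659 mg

2659 mg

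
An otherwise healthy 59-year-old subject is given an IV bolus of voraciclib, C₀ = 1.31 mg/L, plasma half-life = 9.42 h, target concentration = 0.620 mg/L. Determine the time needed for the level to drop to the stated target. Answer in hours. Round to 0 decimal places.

k = ln2 / t½ = 0.693147 / 9.42 = 0.07358 h⁻¹
t = ln(C₀ / C) / k = ln(1.310 / 0.620) / 0.07358
  = ln(2.113) / 0.07358 = 0.7481 / 0.07358 = 10.17 h

10 h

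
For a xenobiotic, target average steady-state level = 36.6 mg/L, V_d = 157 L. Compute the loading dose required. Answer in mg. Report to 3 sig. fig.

5750 mg

LD = Css × Vd = 36.6 × 157 = 5746 mg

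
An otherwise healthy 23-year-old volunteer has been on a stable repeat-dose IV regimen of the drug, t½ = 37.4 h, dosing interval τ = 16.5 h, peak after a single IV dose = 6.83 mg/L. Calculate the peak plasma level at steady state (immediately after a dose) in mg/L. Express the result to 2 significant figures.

k = ln2 / t½ = 0.693147 / 37.4 = 0.01853 h⁻¹
e^(−kτ) = e^(−0.01853 × 16.5) = 0.7366
Accumulation ratio R = 1 / (1 − e^(−kτ)) = 1 / (1 − 0.7366) = 3.797
Steady-state peak = C₀ × R = 6.83 × 3.797 = 25.93 mg/L

26 mg/L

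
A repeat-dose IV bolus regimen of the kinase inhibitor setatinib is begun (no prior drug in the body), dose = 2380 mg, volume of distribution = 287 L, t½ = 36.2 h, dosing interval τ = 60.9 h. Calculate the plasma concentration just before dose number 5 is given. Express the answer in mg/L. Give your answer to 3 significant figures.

C₀ per dose = Dose / Vd = 2380 / 287 = 8.293 mg/L
k = ln2 / t½ = 0.693147 / 36.2 = 0.01915 h⁻¹
Fraction remaining after one interval: r = e^(−kτ) = e^(−0.01915 × 60.9) = 0.3115
Before dose 5, 4 doses have been given (aged 1τ, 2τ, 3τ, 4τ).
C_trough = C₀ × (r + r² + … + r^4) = C₀ × r(1−r^4)/(1−r)
        = 8.293 × 0.3115 × (1 − 0.009415) / (1 − 0.3115) = 3.717 mg/L

3.72 mg/L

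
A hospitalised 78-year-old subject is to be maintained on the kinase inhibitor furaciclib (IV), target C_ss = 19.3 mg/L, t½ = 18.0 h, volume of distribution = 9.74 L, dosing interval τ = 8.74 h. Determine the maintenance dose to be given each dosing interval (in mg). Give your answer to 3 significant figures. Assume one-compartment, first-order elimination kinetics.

63.3 mg

k = ln2 / t½ = 0.693147 / 18.0 = 0.03851 h⁻¹
CL = k × Vd = 0.03851 × 9.74 = 0.3751 L/h
At steady state, Dose/τ = Css × CL.
Dose = Css × CL × τ = 19.3 × 0.3751 × 8.74 = 63.27 mg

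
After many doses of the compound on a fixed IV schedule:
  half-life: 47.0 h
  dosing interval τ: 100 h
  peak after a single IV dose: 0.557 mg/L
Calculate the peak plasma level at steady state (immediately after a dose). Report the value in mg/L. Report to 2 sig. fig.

0.72 mg/L

k = ln2 / t½ = 0.693147 / 47.0 = 0.01475 h⁻¹
e^(−kτ) = e^(−0.01475 × 100) = 0.2288
Accumulation ratio R = 1 / (1 − e^(−kτ)) = 1 / (1 − 0.2288) = 1.297
Steady-state peak = C₀ × R = 0.557 × 1.297 = 0.7224 mg/L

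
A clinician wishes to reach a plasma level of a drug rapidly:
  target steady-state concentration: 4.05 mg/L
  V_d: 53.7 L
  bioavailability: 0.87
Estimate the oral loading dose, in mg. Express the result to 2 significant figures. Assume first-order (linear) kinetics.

250 mg

LD = Css × Vd / F = 4.05 × 53.7 / 0.87 = 250.0 mg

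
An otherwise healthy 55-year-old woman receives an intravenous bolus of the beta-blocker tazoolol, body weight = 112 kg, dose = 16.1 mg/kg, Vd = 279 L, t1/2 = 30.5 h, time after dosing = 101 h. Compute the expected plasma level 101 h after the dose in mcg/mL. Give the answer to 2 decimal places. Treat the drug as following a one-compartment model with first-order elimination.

Total dose = 16.1 × 112 = 1803 mg
C₀ = Dose / Vd = 1803 / 279 = 6.462 mg/L
k = ln2 / t½ = 0.693147 / 30.5 = 0.02273 h⁻¹
C = C₀ · e^(−k·t) = 6.462 × e^(−0.02273 × 101)
  = 6.462 × 0.1007 = 0.6507 mg/L
(0.6507 mg/L = 0.6507 mcg/mL)

0.65 mcg/mL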